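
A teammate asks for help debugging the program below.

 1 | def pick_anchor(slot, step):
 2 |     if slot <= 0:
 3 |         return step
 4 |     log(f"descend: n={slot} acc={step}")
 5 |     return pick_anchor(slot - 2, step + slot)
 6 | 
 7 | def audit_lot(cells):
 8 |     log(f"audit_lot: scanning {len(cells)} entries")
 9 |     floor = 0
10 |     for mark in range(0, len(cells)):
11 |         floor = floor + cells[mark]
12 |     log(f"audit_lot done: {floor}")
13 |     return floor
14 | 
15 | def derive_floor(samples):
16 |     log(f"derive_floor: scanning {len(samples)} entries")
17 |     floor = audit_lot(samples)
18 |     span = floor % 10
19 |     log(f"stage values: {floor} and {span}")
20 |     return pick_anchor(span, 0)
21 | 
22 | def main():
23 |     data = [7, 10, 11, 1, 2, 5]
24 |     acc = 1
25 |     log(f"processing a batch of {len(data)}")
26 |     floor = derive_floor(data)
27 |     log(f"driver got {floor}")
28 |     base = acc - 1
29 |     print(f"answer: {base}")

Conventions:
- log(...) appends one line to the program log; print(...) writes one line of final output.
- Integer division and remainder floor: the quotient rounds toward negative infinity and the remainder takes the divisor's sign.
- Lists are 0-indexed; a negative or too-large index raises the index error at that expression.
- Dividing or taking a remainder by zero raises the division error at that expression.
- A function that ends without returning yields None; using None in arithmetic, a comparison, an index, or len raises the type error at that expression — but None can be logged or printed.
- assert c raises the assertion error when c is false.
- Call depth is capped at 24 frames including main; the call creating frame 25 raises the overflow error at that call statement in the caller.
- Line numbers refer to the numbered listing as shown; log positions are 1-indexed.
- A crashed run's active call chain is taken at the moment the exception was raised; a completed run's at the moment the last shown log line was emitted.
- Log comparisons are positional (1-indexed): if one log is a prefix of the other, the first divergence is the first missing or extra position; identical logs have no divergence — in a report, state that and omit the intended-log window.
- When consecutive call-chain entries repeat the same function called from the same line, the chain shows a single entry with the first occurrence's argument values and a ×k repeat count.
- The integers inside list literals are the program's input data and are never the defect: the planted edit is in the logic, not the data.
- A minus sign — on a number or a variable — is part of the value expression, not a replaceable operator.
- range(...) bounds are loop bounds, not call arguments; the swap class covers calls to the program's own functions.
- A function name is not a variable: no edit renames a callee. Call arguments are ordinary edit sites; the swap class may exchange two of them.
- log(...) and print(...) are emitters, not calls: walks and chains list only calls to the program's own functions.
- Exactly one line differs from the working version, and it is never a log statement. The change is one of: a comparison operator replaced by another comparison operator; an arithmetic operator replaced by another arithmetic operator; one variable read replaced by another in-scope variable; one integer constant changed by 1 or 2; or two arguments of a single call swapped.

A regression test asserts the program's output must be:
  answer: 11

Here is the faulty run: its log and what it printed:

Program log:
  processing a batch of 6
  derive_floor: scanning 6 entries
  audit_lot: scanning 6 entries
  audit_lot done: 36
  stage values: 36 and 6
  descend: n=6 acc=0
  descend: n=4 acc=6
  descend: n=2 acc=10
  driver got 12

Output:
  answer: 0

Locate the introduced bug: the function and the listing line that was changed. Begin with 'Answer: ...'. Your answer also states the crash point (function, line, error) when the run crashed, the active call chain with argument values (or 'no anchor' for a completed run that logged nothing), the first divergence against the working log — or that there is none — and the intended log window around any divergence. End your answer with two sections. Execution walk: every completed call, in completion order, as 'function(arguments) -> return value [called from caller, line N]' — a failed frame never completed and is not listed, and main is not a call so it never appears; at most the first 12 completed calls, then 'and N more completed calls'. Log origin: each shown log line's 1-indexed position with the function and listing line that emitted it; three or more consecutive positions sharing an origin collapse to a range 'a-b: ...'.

Answer: the defect is in main at line 28.
Key observation: No log line changed; the fault shows up purely in the output.
Call chain: main.
First divergence: none — the logs agree in full.
Execution walk:
  audit_lot([7, 10, 11, 1, 2, 5]) -> 36  [called from derive_floor, line 17]
  pick_anchor(0, 12) -> 12  [called from pick_anchor, line 5]
  pick_anchor(2, 10) -> 12  [called from pick_anchor, line 5]
  pick_anchor(4, 6) -> 12  [called from pick_anchor, line 5]
  pick_anchor(6, 0) -> 12  [called from derive_floor, line 20]
  derive_floor([7, 10, 11, 1, 2, 5]) -> 12  [called from main, line 26]
Origin of each log line:
  1: from main, line 25
  2: from derive_floor, line 16
  3: from audit_lot, line 8
  4: from audit_lot, line 12
  5: from derive_floor, line 19
  6-8: from pick_anchor, line 4
  9: from main, line 27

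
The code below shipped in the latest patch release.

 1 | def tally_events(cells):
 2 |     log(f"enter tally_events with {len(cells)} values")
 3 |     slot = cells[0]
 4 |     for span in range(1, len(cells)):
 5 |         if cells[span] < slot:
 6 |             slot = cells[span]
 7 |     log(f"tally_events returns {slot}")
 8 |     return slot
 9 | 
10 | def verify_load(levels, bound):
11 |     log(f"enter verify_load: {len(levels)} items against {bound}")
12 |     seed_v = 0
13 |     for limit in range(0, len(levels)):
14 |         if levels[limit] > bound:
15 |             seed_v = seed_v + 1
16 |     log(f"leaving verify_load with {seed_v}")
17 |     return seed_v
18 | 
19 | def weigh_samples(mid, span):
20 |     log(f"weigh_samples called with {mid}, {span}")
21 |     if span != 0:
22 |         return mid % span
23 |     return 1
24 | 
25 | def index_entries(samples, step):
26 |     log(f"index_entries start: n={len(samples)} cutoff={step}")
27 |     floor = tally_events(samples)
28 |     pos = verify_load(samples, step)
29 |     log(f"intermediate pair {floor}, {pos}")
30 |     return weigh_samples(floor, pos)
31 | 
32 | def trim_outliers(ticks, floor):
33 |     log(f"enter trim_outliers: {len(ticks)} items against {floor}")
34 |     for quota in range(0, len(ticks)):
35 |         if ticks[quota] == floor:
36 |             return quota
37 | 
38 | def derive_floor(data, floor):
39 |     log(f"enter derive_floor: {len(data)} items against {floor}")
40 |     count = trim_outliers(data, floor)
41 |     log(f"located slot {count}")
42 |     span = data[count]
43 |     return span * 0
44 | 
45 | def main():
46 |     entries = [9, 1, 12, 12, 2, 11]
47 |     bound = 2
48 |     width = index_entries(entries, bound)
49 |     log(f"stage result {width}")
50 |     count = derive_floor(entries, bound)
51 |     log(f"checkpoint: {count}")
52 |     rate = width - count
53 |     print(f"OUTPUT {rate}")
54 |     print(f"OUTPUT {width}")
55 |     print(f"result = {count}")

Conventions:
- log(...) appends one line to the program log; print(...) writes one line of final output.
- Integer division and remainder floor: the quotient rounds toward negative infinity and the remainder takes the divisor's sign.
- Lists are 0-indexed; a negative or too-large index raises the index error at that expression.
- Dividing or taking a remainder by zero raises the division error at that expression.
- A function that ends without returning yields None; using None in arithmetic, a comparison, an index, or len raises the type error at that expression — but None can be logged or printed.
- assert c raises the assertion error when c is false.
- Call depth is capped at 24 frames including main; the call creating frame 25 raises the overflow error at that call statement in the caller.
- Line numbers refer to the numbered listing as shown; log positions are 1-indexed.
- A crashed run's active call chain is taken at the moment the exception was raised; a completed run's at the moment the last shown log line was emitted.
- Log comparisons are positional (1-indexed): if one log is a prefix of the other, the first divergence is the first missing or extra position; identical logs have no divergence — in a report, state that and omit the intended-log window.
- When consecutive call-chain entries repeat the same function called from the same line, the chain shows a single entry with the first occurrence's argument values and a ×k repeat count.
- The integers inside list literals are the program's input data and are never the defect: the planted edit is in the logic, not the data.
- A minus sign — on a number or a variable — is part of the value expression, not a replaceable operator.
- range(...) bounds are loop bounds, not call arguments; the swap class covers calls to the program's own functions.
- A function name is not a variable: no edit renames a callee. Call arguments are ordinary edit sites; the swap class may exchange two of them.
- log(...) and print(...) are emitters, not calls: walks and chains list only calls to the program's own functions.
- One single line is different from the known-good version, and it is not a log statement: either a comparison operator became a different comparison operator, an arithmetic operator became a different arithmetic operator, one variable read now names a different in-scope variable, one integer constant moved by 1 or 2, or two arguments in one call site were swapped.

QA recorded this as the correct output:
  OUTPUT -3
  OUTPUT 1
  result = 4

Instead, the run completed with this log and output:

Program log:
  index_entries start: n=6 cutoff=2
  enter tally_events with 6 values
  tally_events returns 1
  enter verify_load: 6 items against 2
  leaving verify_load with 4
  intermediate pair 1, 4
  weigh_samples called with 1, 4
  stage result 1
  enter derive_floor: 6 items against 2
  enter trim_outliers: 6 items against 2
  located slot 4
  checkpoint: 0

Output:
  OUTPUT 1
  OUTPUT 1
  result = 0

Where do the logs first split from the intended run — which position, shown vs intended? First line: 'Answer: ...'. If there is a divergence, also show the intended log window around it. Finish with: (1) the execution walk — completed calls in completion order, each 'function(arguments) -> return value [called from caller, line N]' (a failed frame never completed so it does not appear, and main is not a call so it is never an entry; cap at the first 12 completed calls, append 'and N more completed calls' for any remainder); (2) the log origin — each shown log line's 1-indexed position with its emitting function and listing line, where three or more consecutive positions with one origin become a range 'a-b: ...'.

Answer: position 12 — shown 'checkpoint: 0', intended 'checkpoint: 4'.
Intended log window:
  10: enter trim_outliers: 6 items against 2
  11: located slot 4
  12: checkpoint: 4
Execution walk:
  tally_events([9, 1, 12, 12, 2, 11]) -> 1  [called from index_entries, line 27]
  verify_load([9, 1, 12, 12, 2, 11], 2) -> 4  [called from index_entries, line 28]
  weigh_samples(1, 4) -> 1  [called from index_entries, line 30]
  index_entries([9, 1, 12, 12, 2, 11], 2) -> 1  [called from main, line 48]
  trim_outliers([9, 1, 12, 12, 2, 11], 2) -> 4  [called from derive_floor, line 40]
  derive_floor([9, 1, 12, 12, 2, 11], 2) -> 0  [called from main, line 50]
Origin of each log line:
  1 — index_entries, line 26
  2 — tally_events, line 2
  3 — tally_events, line 7
  4 — verify_load, line 11
  5 — verify_load, line 16
  6 — index_entries, line 29
  7 — weigh_samples, line 20
  8 — main, line 49
  9 — derive_floor, line 39
  10 — trim_outliers, line 33
  11 — derive_floor, line 41
  12 — main, line 51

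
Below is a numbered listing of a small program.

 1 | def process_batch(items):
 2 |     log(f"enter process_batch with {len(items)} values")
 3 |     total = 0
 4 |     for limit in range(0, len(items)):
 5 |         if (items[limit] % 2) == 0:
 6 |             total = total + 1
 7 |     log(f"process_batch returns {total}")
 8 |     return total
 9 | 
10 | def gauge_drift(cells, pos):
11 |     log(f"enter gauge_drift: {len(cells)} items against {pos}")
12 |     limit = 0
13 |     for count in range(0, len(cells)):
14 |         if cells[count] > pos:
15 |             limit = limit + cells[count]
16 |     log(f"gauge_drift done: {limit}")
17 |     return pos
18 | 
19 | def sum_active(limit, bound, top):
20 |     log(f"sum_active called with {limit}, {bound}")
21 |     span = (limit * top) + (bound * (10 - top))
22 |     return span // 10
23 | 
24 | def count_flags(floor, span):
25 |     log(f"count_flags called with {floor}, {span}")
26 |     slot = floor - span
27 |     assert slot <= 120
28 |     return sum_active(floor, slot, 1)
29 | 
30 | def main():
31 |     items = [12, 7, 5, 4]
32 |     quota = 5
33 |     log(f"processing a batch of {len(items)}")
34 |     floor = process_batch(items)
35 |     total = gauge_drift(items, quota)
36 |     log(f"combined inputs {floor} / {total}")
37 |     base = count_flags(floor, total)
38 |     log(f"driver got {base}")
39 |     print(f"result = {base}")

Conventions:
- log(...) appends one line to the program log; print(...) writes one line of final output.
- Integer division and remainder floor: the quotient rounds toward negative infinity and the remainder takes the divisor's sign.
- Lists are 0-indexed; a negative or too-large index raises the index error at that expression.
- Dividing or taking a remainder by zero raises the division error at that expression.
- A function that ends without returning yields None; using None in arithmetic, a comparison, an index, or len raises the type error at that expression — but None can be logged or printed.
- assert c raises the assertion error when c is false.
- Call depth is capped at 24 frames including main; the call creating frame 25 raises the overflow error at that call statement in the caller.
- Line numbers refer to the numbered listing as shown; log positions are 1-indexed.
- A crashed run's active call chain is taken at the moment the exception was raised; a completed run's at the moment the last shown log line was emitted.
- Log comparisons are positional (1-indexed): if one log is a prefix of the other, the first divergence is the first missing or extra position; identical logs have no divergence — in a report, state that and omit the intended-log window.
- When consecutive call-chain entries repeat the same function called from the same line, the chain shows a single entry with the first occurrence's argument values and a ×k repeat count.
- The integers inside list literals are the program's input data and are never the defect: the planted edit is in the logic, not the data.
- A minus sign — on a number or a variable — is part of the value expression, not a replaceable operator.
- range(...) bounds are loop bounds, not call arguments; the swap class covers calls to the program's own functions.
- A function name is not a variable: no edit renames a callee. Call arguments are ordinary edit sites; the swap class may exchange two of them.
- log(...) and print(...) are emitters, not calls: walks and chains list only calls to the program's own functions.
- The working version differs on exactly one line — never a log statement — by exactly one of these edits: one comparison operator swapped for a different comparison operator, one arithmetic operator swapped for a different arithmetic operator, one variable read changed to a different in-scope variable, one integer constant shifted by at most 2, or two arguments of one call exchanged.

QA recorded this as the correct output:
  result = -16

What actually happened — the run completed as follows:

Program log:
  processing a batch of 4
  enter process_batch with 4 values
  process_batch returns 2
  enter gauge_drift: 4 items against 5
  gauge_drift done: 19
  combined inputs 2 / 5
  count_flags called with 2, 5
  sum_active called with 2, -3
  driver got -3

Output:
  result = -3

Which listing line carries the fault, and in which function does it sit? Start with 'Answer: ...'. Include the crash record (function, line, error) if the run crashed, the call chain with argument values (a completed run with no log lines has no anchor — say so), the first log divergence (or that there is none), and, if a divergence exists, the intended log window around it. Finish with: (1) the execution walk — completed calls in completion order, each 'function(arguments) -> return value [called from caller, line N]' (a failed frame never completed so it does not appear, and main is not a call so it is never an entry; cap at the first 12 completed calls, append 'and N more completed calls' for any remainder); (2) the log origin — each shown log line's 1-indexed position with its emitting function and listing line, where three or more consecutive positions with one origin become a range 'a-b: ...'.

Answer: the defect is in gauge_drift at line 17.
Key fact: At log position 6 the runs split — shown 'combined inputs 2 / 5', but the working version logs 'combined inputs 2 / 19'.
Call chain: main.
First divergence: position 6; shown 'combined inputs 2 / 5' vs intended 'combined inputs 2 / 19'.
Intended log window:
  4: enter gauge_drift: 4 items against 5
  5: gauge_drift done: 19
  6: combined inputs 2 / 19
  7: count_flags called with 2, 19
Execution walk:
  process_batch([12, 7, 5, 4]) -> 2  [called from main, line 34]
  gauge_drift([12, 7, 5, 4], 5) -> 5  [called from main, line 35]
  sum_active(2, -3, 1) -> -3  [called from count_flags, line 28]
  count_flags(2, 5) -> -3  [called from main, line 37]
Log origins:
  1: from main, line 33
  2: from process_batch, line 2
  3: from process_batch, line 7
  4: from gauge_drift, line 11
  5: from gauge_drift, line 16
  6: from main, line 36
  7: from count_flags, line 25
  8: from sum_active, line 20
  9: from main, line 38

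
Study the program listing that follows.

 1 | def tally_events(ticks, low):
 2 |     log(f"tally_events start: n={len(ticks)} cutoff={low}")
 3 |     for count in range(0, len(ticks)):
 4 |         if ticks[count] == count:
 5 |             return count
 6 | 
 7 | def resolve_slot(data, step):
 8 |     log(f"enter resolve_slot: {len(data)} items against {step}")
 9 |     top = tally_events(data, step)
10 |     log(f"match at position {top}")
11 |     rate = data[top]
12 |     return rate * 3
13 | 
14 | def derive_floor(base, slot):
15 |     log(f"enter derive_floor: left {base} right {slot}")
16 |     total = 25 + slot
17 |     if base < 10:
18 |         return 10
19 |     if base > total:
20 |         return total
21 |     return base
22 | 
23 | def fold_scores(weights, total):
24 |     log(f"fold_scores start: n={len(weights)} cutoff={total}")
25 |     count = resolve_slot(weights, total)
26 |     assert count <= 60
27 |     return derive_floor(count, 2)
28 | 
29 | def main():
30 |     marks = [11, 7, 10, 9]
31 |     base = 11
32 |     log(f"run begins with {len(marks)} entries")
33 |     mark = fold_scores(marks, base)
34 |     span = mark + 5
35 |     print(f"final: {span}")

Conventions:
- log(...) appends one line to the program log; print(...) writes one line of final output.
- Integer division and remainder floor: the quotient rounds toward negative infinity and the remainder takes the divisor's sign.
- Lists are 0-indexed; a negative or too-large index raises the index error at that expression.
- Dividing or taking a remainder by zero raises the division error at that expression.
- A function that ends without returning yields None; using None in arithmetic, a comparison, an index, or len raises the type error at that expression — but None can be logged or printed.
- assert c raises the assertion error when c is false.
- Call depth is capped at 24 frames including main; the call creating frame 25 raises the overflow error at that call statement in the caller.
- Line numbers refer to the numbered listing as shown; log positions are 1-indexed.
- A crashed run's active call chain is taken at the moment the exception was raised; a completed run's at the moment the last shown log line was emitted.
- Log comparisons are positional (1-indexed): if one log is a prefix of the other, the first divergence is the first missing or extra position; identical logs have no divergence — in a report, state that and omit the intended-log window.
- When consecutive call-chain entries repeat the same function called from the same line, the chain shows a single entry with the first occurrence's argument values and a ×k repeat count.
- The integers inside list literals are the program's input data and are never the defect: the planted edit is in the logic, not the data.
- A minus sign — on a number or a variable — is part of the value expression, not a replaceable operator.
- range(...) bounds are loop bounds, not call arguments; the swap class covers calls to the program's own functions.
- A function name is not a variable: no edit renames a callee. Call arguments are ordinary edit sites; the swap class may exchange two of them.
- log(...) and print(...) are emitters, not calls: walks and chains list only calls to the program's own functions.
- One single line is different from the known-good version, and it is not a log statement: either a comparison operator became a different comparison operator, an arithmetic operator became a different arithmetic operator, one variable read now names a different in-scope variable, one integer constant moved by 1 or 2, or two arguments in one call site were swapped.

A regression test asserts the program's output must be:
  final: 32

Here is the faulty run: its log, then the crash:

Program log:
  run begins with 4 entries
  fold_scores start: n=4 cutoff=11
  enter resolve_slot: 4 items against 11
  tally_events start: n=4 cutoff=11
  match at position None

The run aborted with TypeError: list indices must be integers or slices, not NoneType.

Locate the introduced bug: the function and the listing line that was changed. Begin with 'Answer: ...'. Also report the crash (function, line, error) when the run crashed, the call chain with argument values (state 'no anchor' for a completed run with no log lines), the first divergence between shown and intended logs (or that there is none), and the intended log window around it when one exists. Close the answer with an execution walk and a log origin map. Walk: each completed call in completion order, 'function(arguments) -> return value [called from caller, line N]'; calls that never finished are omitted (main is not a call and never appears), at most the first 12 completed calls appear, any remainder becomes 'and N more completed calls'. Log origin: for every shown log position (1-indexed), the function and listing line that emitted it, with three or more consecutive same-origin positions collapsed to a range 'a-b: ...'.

Answer: the defect is in tally_events at line 4.
Key fact: The earliest visible damage is log position 5 — 'match at position None' rather than the intended 'match at position 0'.
Crash: resolve_slot, line 11, TypeError.
Call chain: main -> fold_scores([11, 7, 10, 9], 11) (called at line 33) -> resolve_slot([11, 7, 10, 9], 11) (called at line 25).
First divergence: position 5 — the shown line 'match at position None' should read 'match at position 0'.
Intended log window:
  3: enter resolve_slot: 4 items against 11
  4: tally_events start: n=4 cutoff=11
  5: match at position 0
  6: enter derive_floor: left 33 right 2
Execution walk:
  tally_events([11, 7, 10, 9], 11) -> None  [called from resolve_slot, line 9]
Log origins:
  1: logged in main at line 32
  2: logged in fold_scores at line 24
  3: logged in resolve_slot at line 8
  4: logged in tally_events at line 2
  5: logged in resolve_slot at line 10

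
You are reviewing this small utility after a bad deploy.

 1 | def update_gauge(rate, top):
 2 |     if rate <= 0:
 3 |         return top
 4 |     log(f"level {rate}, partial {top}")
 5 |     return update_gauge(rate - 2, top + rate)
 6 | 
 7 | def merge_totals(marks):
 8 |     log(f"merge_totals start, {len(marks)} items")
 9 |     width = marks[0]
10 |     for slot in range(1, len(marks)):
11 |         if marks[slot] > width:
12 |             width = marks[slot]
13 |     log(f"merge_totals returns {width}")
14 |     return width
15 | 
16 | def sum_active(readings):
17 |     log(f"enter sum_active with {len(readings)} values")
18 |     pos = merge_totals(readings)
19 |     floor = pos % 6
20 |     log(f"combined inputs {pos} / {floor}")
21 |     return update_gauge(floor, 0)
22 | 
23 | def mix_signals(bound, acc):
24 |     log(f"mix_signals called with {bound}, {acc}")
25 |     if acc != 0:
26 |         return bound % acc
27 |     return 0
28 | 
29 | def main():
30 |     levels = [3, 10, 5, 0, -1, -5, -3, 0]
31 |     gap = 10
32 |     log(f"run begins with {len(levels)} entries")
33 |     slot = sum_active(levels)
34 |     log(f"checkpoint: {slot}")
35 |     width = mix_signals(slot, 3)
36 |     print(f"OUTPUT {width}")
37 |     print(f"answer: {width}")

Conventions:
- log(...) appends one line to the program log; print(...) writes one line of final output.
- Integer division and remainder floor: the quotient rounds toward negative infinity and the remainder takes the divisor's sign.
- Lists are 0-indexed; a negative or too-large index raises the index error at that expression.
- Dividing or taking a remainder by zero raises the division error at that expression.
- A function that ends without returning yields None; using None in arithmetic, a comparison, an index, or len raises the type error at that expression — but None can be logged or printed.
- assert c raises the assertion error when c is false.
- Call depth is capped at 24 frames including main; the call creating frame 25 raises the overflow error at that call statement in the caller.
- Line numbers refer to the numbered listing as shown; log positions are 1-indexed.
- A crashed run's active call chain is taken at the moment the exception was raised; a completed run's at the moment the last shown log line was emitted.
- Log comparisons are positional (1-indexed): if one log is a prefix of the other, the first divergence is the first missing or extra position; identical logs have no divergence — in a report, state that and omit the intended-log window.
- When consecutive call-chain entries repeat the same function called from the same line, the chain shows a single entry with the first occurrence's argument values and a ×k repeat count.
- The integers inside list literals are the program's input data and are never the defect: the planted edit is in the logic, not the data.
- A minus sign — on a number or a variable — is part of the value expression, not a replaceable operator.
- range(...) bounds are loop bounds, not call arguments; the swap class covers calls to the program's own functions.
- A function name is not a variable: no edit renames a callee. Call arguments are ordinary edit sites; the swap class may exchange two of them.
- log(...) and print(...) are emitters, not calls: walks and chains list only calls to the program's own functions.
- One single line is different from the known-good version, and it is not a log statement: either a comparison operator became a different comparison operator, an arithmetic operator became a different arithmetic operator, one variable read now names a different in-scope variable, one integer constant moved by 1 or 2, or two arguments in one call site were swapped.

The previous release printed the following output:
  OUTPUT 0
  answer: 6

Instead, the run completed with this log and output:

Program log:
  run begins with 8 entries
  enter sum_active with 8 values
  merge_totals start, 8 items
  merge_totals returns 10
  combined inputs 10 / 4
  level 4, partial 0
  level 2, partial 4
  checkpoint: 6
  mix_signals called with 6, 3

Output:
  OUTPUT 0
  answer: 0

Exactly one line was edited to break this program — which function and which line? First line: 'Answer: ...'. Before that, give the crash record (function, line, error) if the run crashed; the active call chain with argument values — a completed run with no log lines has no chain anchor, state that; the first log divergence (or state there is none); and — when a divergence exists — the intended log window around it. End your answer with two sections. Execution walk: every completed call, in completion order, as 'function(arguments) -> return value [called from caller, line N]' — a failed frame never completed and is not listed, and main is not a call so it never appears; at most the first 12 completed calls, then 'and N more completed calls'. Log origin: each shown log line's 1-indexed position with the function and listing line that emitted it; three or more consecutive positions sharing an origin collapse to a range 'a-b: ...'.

Answer: the defect is in main at line 37.
Key observation: The logs agree in full; only the final output differs.
Call chain: main -> mix_signals(6, 3) (called at line 35).
First divergence: none; the two logs match at every position.
Execution walk:
  merge_totals([3, 10, 5, 0, -1, -5, -3, 0]) -> 10  [called from sum_active, line 18]
  update_gauge(0, 6) -> 6  [called from update_gauge, line 5]
  update_gauge(2, 4) -> 6  [called from update_gauge, line 5]
  update_gauge(4, 0) -> 6  [called from sum_active, line 21]
  sum_active([3, 10, 5, 0, -1, -5, -3, 0]) -> 6  [called from main, line 33]
  mix_signals(6, 3) -> 0  [called from main, line 35]
Log origins:
  1: from main, line 32
  2: from sum_active, line 17
  3: from merge_totals, line 8
  4: from merge_totals, line 13
  5: from sum_active, line 20
  6: from update_gauge, line 4
  7: from update_gauge, line 4
  8: from main, line 34
  9: from mix_signals, line 24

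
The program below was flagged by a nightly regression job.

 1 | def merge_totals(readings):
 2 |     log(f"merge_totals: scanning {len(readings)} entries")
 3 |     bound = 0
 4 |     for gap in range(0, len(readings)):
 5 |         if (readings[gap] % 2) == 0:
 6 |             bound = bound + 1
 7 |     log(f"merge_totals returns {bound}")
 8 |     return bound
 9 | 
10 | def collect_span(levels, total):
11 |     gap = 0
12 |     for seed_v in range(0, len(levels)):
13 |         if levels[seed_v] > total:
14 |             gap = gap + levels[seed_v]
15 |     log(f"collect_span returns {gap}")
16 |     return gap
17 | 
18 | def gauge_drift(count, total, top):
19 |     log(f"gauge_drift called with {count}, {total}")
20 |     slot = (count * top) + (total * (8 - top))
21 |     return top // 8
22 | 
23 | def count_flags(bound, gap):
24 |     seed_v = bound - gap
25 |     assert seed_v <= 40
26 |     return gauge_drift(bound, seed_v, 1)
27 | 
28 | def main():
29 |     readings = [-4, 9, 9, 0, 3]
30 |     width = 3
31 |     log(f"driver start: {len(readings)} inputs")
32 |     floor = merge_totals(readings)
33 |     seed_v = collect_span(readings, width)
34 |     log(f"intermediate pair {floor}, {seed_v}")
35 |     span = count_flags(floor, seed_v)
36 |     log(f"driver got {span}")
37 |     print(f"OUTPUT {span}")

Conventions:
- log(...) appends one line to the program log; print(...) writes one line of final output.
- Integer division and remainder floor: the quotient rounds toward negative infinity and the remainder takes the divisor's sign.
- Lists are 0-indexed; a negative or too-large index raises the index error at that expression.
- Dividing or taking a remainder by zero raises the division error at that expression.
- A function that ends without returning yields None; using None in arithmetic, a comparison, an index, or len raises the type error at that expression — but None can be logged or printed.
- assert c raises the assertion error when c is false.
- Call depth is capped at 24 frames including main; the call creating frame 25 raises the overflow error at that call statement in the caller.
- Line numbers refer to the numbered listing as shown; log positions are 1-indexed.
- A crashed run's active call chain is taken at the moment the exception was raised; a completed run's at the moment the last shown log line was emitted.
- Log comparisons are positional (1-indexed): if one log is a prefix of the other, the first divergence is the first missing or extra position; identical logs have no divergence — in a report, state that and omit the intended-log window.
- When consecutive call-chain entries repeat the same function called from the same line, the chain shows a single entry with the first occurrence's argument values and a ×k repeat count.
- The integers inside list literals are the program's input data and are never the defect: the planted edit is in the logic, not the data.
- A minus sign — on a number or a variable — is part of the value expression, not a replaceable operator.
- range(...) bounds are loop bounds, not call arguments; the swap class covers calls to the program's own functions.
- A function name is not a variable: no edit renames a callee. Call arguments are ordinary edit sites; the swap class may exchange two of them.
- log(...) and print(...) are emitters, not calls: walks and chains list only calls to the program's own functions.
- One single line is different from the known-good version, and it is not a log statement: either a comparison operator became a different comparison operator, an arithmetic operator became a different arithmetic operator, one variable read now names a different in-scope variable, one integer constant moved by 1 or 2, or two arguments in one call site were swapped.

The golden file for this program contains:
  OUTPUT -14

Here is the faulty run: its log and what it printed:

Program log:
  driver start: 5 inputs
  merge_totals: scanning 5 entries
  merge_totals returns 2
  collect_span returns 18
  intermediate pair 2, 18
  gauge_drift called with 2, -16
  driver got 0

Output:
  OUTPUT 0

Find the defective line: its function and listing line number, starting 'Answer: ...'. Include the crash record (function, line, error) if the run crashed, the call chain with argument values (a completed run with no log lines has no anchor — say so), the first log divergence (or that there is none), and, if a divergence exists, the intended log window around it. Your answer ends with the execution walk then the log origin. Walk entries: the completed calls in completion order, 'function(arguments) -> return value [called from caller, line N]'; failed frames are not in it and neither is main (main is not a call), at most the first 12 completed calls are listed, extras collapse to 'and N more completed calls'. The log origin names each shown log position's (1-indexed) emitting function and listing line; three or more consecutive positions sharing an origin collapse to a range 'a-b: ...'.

Answer: the defect is in gauge_drift at line 21.
Key observation: Everything matches until log position 7, which reads 'driver got 0' in place of 'driver got -14'.
Call chain: main.
First divergence: position 7; shown 'driver got 0' vs intended 'driver got -14'.
Intended log window:
  5: intermediate pair 2, 18
  6: gauge_drift called with 2, -16
  7: driver got -14
Execution walk:
  merge_totals([-4, 9, 9, 0, 3]) -> 2  [called from main, line 32]
  collect_span([-4, 9, 9, 0, 3], 3) -> 18  [called from main, line 33]
  gauge_drift(2, -16, 1) -> 0  [called from count_flags, line 26]
  count_flags(2, 18) -> 0  [called from main, line 35]
Log origins:
  1: emitted by main (line 31)
  2: emitted by merge_totals (line 2)
  3: emitted by merge_totals (line 7)
  4: emitted by collect_span (line 15)
  5: emitted by main (line 34)
  6: emitted by gauge_drift (line 19)
  7: emitted by main (line 36)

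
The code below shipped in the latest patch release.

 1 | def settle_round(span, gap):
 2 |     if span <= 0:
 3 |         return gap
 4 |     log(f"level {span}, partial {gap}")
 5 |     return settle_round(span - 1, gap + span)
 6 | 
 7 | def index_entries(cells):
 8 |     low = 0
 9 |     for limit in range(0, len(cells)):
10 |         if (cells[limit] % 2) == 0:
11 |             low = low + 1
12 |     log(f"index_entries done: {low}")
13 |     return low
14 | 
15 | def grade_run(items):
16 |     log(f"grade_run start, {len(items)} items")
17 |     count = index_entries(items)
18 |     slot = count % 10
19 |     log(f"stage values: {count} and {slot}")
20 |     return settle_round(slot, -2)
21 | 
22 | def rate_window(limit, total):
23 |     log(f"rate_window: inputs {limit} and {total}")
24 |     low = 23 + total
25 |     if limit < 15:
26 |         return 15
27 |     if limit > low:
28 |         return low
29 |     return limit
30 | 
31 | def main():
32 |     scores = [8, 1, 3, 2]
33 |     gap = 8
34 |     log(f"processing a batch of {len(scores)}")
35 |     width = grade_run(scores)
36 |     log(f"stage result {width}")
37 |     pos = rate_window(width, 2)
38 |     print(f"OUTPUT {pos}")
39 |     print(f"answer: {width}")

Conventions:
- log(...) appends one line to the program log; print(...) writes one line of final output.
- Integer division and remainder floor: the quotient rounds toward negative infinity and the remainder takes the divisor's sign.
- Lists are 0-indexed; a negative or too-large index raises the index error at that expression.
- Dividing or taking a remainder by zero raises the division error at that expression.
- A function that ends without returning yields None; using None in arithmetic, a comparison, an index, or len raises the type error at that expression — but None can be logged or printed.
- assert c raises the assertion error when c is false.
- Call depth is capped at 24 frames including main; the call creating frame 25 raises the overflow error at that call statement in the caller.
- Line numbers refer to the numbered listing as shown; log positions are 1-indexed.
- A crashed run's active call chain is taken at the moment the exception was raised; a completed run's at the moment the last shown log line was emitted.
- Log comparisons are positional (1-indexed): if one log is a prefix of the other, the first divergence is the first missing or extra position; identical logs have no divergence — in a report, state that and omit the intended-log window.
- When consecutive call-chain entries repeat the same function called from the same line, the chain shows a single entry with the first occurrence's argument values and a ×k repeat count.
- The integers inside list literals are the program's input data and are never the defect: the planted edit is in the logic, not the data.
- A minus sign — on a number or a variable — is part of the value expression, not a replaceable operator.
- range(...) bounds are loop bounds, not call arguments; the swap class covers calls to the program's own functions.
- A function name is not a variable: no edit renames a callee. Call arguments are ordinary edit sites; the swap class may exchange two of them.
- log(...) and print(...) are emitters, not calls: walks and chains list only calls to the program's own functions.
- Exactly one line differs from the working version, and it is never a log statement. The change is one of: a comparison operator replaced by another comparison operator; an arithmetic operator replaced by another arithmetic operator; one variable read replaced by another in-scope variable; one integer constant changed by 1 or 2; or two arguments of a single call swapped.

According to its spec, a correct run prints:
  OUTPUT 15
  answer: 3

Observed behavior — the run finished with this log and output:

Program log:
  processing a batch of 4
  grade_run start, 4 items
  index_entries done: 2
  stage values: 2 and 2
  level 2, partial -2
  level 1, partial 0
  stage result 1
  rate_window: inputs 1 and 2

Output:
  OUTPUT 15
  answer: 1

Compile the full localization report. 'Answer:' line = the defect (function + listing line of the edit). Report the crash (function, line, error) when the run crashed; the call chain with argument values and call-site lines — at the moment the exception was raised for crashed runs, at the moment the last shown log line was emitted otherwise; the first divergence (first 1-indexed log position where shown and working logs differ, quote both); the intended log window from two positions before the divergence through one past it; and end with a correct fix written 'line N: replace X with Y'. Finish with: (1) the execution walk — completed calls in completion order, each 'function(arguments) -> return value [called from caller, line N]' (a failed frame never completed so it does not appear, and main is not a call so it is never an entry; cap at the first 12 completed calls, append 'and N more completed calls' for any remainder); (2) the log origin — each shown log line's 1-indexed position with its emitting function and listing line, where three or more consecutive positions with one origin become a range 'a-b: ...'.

Answer: the defect is in grade_run at line 20.
Core observation: Everything matches until log position 5, which reads 'level 2, partial -2' in place of 'level 2, partial 0'.
Call chain: main -> rate_window(1, 2) (called at line 37).
First divergence: position 5 — the shown line 'level 2, partial -2' should read 'level 2, partial 0'.
Intended log window:
  3: index_entries done: 2
  4: stage values: 2 and 2
  5: level 2, partial 0
  6: level 1, partial 2
Execution walk:
  index_entries([8, 1, 3, 2]) -> 2  [called from grade_run, line 17]
  settle_round(0, 1) -> 1  [called from settle_round, line 5]
  settle_round(1, 0) -> 1  [called from settle_round, line 5]
  settle_round(2, -2) -> 1  [called from grade_run, line 20]
  grade_run([8, 1, 3, 2]) -> 1  [called from main, line 35]
  rate_window(1, 2) -> 15  [called from main, line 37]
Log line origins:
  1 — main, line 34
  2 — grade_run, line 16
  3 — index_entries, line 12
  4 — grade_run, line 19
  5 — settle_round, line 4
  6 — settle_round, line 4
  7 — main, line 36
  8 — rate_window, line 23
A correct fix: line 20: replace `-2` with `0`.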